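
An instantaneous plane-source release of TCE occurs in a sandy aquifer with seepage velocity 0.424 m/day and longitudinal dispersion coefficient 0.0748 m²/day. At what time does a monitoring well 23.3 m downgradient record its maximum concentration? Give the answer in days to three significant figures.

For the 1D instantaneous-source solution, setting ∂C/∂t = 0 at fixed x gives v²t² + 2Dt − x² = 0, so t = (√(D² + v²x²) − D)/v².
√(D² + v²x²) = √(0.0748² + 0.424² × 23.3²) = 9.879; v² = 0.179776.
t = (9.879 − 0.0748)/0.179776 = 54.5 days (vs. the pure-advection estimate x/v = 55.0 d).

54.5 days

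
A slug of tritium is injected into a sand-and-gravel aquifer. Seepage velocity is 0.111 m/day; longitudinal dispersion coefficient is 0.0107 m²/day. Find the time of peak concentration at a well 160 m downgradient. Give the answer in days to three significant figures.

For the 1D instantaneous-source solution, setting ∂C/∂t = 0 at fixed x gives v²t² + 2Dt − x² = 0, so t = (√(D² + v²x²) − D)/v².
√(D² + v²x²) = √(0.0107² + 0.111² × 160²) = 17.76; v² = 0.012321.
t = (17.76 − 0.0107)/0.012321 = 1440 days (vs. the pure-advection estimate x/v = 1440 d).

1440 days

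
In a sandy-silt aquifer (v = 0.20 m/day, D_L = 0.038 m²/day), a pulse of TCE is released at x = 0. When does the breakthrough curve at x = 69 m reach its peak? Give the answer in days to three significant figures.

For the 1D instantaneous-source solution, setting ∂C/∂t = 0 at fixed x gives v²t² + 2Dt − x² = 0, so t = (√(D² + v²x²) − D)/v².
√(D² + v²x²) = √(0.038² + 0.20² × 69²) = 13.80; v² = 0.04.
t = (13.80 − 0.038)/0.04 = 344 days (vs. the pure-advection estimate x/v = 345 d).

344 days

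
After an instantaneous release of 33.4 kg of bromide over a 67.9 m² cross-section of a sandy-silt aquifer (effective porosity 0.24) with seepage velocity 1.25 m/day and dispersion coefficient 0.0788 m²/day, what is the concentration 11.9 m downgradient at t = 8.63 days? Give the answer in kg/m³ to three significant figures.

0.445 kg/m³

For an instantaneous plane source, C(x,t) = M/(n_e·A·√(4πDt)) · exp(−(x−vt)²/(4Dt)), with n_e·A the pore (flow) area.
Plume center vt = 1.25 × 8.63 = 10.7875 m, so the well at 11.9 m is 1.1125 m downgradient of the peak.
√(4πDt) = 2.923 m, giving peak height M/(n_e·A·√(4πDt)) = 33.4/(0.24 × 67.9 × 2.923) = 0.7012 kg/m³.
(x−vt)²/(4Dt) = (1.1125)²/(4 × 0.0788 × 8.63) = 0.4550; exp(−0.4550) = 0.6344.
C = 0.7012 × 0.6344 = 0.445 kg/m³.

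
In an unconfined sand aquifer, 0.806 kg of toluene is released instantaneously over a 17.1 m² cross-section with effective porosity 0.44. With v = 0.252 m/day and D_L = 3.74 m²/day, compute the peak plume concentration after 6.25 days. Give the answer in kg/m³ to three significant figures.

0.00625 kg/m³

The peak of an instantaneous 1D plume sits at x = vt; there the Gaussian factor is 1 and C_max = M/(n_e·A·√(4πDt)), where n_e·A is the pore area the mass is dissolved in.
√(4πDt) = √(4π × 3.74 × 6.25) = 17.14 m, so C_max = 0.806/(0.44 × 17.1 × 17.14) = 0.00625 kg/m³.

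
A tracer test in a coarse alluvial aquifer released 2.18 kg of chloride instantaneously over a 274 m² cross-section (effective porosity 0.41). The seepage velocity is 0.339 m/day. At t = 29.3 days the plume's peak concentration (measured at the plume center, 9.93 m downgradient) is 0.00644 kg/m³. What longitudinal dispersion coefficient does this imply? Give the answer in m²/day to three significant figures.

0.0247 m²/day

At the plume center C_max = M/(n_e·A·√(4πDt)), so D = M²/(4πt·(n_e·A·C_max)²).
n_e·A·C_max = 0.41 × 274 × 0.00644 = 0.7235 kg/m.
D = 2.18²/(4π × 29.3 × 0.7235²) = 0.0247 m²/day.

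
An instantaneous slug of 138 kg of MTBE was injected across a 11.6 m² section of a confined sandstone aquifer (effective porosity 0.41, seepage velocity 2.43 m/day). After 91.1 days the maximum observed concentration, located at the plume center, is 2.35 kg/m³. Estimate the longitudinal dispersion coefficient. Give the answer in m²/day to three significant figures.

At the plume center C_max = M/(n_e·A·√(4πDt)), so D = M²/(4πt·(n_e·A·C_max)²).
n_e·A·C_max = 0.41 × 11.6 × 2.35 = 11.18 kg/m.
D = 138²/(4π × 91.1 × 11.18²) = 0.133 m²/day.

0.133 m²/day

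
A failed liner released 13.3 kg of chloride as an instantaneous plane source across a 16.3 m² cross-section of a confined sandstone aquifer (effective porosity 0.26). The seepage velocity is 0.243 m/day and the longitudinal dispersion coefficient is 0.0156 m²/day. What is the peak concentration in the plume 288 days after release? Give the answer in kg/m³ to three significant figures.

The peak of an instantaneous 1D plume sits at x = vt; there the Gaussian factor is 1 and C_max = M/(n_e·A·√(4πDt)), where n_e·A is the pore area the mass is dissolved in.
√(4πDt) = √(4π × 0.0156 × 288) = 7.514 m, so C_max = 13.3/(0.26 × 16.3 × 7.514) = 0.418 kg/m³.

0.418 kg/m³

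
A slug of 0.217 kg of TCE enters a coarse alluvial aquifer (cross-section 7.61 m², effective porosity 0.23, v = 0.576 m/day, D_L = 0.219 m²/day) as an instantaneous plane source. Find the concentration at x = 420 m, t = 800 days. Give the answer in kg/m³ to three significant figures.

For an instantaneous plane source, C(x,t) = M/(n_e·A·√(4πDt)) · exp(−(x−vt)²/(4Dt)), with n_e·A the pore (flow) area.
Plume center vt = 0.576 × 800 = 460.8 m, so the well at 420 m is 40.8 m upgradient of the peak.
√(4πDt) = 46.92 m, giving peak height M/(n_e·A·√(4πDt)) = 0.217/(0.23 × 7.61 × 46.92) = 0.002642 kg/m³.
(x−vt)²/(4Dt) = (-40.8)²/(4 × 0.219 × 800) = 2.375; exp(−2.375) = 0.09301.
C = 0.002642 × 0.09301 = 0.000246 kg/m³.

0.000246 kg/m³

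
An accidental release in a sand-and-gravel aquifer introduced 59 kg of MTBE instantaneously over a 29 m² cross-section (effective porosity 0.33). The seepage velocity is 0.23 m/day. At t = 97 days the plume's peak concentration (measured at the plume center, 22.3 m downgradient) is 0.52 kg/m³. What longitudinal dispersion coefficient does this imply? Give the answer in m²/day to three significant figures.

0.115 m²/day

At the plume center C_max = M/(n_e·A·√(4πDt)), so D = M²/(4πt·(n_e·A·C_max)²).
n_e·A·C_max = 0.33 × 29 × 0.52 = 4.976 kg/m.
D = 59²/(4π × 97 × 4.976²) = 0.115 m²/day.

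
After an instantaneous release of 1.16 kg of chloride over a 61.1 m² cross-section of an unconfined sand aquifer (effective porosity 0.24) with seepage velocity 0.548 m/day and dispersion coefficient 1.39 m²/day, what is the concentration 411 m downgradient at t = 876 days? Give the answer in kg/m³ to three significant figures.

0.000240 kg/m³

For an instantaneous plane source, C(x,t) = M/(n_e·A·√(4πDt)) · exp(−(x−vt)²/(4Dt)), with n_e·A the pore (flow) area.
Plume center vt = 0.548 × 876 = 480.048 m, so the well at 411 m is 69.048 m upgradient of the peak.
√(4πDt) = 123.7 m, giving peak height M/(n_e·A·√(4πDt)) = 1.16/(0.24 × 61.1 × 123.7) = 0.0006395 kg/m³.
(x−vt)²/(4Dt) = (-69.048)²/(4 × 1.39 × 876) = 0.9789; exp(−0.9789) = 0.3757.
C = 0.0006395 × 0.3757 = 0.000240 kg/m³.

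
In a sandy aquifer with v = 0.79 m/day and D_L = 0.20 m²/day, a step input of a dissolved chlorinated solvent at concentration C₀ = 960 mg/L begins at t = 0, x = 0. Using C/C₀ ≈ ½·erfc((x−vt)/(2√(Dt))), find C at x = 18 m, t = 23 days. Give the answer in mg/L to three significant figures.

501 mg/L

For a continuous step input, C/C₀ ≈ ½·erfc((x−vt)/(2√(Dt))).
vt = 0.79 × 23 = 18.17 m and 2√(Dt) = 2√(0.20 × 23) = 4.290 m.
Argument (x−vt)/(2√(Dt)) = (18 − 18.17)/4.290 = -0.03963; ½·erfc(-0.03963) = 0.5223.
C = 960 × 0.5223 = 501 mg/L.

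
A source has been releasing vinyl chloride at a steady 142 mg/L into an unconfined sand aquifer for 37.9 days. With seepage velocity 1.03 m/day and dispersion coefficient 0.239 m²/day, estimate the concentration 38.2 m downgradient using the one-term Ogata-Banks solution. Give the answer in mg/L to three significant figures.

82.1 mg/L

For a continuous step input, C/C₀ ≈ ½·erfc((x−vt)/(2√(Dt))).
vt = 1.03 × 37.9 = 39.037 m and 2√(Dt) = 2√(0.239 × 37.9) = 6.019 m.
Argument (x−vt)/(2√(Dt)) = (38.2 − 39.037)/6.019 = -0.1391; ½·erfc(-0.1391) = 0.5780.
C = 142 × 0.5780 = 82.1 mg/L.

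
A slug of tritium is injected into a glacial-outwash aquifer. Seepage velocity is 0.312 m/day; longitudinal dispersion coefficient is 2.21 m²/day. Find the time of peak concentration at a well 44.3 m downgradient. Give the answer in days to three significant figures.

For the 1D instantaneous-source solution, setting ∂C/∂t = 0 at fixed x gives v²t² + 2Dt − x² = 0, so t = (√(D² + v²x²) − D)/v².
√(D² + v²x²) = √(2.21² + 0.312² × 44.3²) = 14.00; v² = 0.097344.
t = (14.00 − 2.21)/0.097344 = 121 days (vs. the pure-advection estimate x/v = 142 d).

121 days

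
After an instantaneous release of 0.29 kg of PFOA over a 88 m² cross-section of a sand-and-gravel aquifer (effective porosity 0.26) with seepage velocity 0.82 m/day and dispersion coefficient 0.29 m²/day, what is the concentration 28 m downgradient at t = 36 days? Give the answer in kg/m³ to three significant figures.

0.00105 kg/m³

For an instantaneous plane source, C(x,t) = M/(n_e·A·√(4πDt)) · exp(−(x−vt)²/(4Dt)), with n_e·A the pore (flow) area.
Plume center vt = 0.82 × 36 = 29.52 m, so the well at 28 m is 1.52 m upgradient of the peak.
√(4πDt) = 11.45 m, giving peak height M/(n_e·A·√(4πDt)) = 0.29/(0.26 × 88 × 11.45) = 0.001107 kg/m³.
(x−vt)²/(4Dt) = (-1.52)²/(4 × 0.29 × 36) = 0.05533; exp(−0.05533) = 0.9462.
C = 0.001107 × 0.9462 = 0.00105 kg/m³.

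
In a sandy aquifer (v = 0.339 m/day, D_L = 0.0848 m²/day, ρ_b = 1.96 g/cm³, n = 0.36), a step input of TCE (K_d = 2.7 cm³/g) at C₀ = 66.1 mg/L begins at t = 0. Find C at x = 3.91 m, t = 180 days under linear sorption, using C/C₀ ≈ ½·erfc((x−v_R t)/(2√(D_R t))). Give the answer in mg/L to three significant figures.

Retardation factor R = 1 + ρ_b·K_d/n = 1 + 1.96 × 2.7/0.36 = 15.70.
Sorption retards both mechanisms: v_R = v/R = 0.02159 m/day, D_R = D/R = 0.005401 m²/day.
v_R·t = 0.02159 × 180 = 3.8862 m; 2√(D_R t) = 1.972 m; argument = (3.91 − 3.8862)/1.972 = 0.01207.
C = C₀ × ½·erfc(0.01207) = 66.1 × 0.4932 = 32.6 mg/L.

32.6 mg/L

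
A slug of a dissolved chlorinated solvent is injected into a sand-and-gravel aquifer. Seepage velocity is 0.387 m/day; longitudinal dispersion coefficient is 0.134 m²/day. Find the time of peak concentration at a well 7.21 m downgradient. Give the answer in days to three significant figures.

17.8 days

For the 1D instantaneous-source solution, setting ∂C/∂t = 0 at fixed x gives v²t² + 2Dt − x² = 0, so t = (√(D² + v²x²) − D)/v².
√(D² + v²x²) = √(0.134² + 0.387² × 7.21²) = 2.793; v² = 0.149769.
t = (2.793 − 0.134)/0.149769 = 17.8 days (vs. the pure-advection estimate x/v = 18.6 d).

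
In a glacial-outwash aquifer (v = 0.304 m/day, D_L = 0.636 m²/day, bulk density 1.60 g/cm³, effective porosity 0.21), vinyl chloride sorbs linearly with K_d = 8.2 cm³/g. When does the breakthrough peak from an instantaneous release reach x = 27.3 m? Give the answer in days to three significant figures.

5280 days

Retardation factor R = 1 + ρ_b·K_d/n = 1 + 1.60 × 8.2/0.21 = 63.48.
Sorption retards both mechanisms: v_R = v/R = 0.004789 m/day, D_R = D/R = 0.01002 m²/day.
Peak time from v_R²t² + 2D_R t − x² = 0: t = (√(D_R² + v_R²x²) − D_R)/v_R².
√(D_R² + v_R²x²) = √(0.01002² + 0.004789² × 27.3²) = 0.1311; v_R² = 2.293e-05.
t = (0.1311 − 0.01002)/2.293e-05 = 5280 days.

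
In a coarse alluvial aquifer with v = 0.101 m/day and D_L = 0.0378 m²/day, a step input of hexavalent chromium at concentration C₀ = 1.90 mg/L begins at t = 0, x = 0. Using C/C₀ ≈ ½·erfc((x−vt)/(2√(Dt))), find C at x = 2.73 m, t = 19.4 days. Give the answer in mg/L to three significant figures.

For a continuous step input, C/C₀ ≈ ½·erfc((x−vt)/(2√(Dt))).
vt = 0.101 × 19.4 = 1.9594 m and 2√(Dt) = 2√(0.0378 × 19.4) = 1.713 m.
Argument (x−vt)/(2√(Dt)) = (2.73 − 1.9594)/1.713 = 0.4499; ½·erfc(0.4499) = 0.2623.
C = 1.90 × 0.2623 = 0.498 mg/L.

0.498 mg/L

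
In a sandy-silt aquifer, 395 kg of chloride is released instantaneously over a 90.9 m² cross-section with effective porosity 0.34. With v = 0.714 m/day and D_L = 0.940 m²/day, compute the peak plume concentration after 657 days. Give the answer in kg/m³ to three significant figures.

0.145 kg/m³

The peak of an instantaneous 1D plume sits at x = vt; there the Gaussian factor is 1 and C_max = M/(n_e·A·√(4πDt)), where n_e·A is the pore area the mass is dissolved in.
√(4πDt) = √(4π × 0.940 × 657) = 88.10 m, so C_max = 395/(0.34 × 90.9 × 88.10) = 0.145 kg/m³.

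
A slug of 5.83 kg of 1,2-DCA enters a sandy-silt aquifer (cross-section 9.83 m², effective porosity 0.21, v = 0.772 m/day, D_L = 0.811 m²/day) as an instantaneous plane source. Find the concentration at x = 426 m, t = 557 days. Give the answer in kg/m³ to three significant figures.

0.0372 kg/m³

For an instantaneous plane source, C(x,t) = M/(n_e·A·√(4πDt)) · exp(−(x−vt)²/(4Dt)), with n_e·A the pore (flow) area.
Plume center vt = 0.772 × 557 = 430.004 m, so the well at 426 m is 4.004 m upgradient of the peak.
√(4πDt) = 75.34 m, giving peak height M/(n_e·A·√(4πDt)) = 5.83/(0.21 × 9.83 × 75.34) = 0.03749 kg/m³.
(x−vt)²/(4Dt) = (-4.004)²/(4 × 0.811 × 557) = 0.008873; exp(−0.008873) = 0.9912.
C = 0.03749 × 0.9912 = 0.0372 kg/m³.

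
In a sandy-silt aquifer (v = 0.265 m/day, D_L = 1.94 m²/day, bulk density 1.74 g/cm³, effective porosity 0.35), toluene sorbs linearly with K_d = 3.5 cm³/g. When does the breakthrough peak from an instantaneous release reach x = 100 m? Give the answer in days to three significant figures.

Retardation factor R = 1 + ρ_b·K_d/n = 1 + 1.74 × 3.5/0.35 = 18.40.
Sorption retards both mechanisms: v_R = v/R = 0.01440 m/day, D_R = D/R = 0.1054 m²/day.
Peak time from v_R²t² + 2D_R t − x² = 0: t = (√(D_R² + v_R²x²) − D_R)/v_R².
√(D_R² + v_R²x²) = √(0.1054² + 0.01440² × 100²) = 1.444; v_R² = 0.0002074.
t = (1.444 − 0.1054)/0.0002074 = 6450 days.

6450 days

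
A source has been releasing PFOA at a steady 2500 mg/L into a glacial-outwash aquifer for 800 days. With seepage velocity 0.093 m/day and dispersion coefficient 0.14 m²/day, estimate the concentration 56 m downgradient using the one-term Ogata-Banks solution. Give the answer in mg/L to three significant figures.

2230 mg/L

For a continuous step input, C/C₀ ≈ ½·erfc((x−vt)/(2√(Dt))).
vt = 0.093 × 800 = 74.4 m and 2√(Dt) = 2√(0.14 × 800) = 21.17 m.
Argument (x−vt)/(2√(Dt)) = (56 − 74.4)/21.17 = -0.8692; ½·erfc(-0.8692) = 0.8905.
C = 2500 × 0.8905 = 2230 mg/L.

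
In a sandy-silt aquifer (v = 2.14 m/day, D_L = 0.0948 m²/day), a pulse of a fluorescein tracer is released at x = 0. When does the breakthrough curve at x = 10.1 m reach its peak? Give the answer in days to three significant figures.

4.70 days

For the 1D instantaneous-source solution, setting ∂C/∂t = 0 at fixed x gives v²t² + 2Dt − x² = 0, so t = (√(D² + v²x²) − D)/v².
√(D² + v²x²) = √(0.0948² + 2.14² × 10.1²) = 21.61; v² = 4.5796.
t = (21.61 − 0.0948)/4.5796 = 4.70 days (vs. the pure-advection estimate x/v = 4.72 d).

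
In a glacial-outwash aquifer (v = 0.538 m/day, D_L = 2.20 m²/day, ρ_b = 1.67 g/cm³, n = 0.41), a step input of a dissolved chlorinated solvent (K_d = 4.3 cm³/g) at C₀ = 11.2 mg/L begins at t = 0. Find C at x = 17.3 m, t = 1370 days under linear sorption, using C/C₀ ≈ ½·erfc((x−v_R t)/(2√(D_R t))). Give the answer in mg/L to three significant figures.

10.0 mg/L

Retardation factor R = 1 + ρ_b·K_d/n = 1 + 1.67 × 4.3/0.41 = 18.51.
Sorption retards both mechanisms: v_R = v/R = 0.02907 m/day, D_R = D/R = 0.1189 m²/day.
v_R·t = 0.02907 × 1370 = 39.8259 m; 2√(D_R t) = 25.53 m; argument = (17.3 − 39.8259)/25.53 = -0.8823.
C = C₀ × ½·erfc(-0.8823) = 11.2 × 0.8939 = 10.0 mg/L.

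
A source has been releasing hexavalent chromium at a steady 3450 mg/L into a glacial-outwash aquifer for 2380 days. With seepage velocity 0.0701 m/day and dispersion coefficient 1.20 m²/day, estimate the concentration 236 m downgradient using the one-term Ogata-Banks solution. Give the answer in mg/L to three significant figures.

621 mg/L

For a continuous step input, C/C₀ ≈ ½·erfc((x−vt)/(2√(Dt))).
vt = 0.0701 × 2380 = 166.838 m and 2√(Dt) = 2√(1.20 × 2380) = 106.9 m.
Argument (x−vt)/(2√(Dt)) = (236 − 166.838)/106.9 = 0.6470; ½·erfc(0.6470) = 0.1801.
C = 3450 × 0.1801 = 621 mg/L.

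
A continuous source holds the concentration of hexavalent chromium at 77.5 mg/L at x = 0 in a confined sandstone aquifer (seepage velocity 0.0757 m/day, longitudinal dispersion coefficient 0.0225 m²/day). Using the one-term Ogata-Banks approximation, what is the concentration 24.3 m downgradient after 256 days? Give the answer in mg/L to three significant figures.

For a continuous step input, C/C₀ ≈ ½·erfc((x−vt)/(2√(Dt))).
vt = 0.0757 × 256 = 19.3792 m and 2√(Dt) = 2√(0.0225 × 256) = 4.800 m.
Argument (x−vt)/(2√(Dt)) = (24.3 − 19.3792)/4.800 = 1.025; ½·erfc(1.025) = 0.07359.
C = 77.5 × 0.07359 = 5.70 mg/L.

5.70 mg/L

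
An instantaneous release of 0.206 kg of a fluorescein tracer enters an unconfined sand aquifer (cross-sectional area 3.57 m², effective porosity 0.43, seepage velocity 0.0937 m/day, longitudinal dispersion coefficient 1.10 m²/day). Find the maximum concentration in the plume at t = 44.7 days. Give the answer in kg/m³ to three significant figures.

0.00540 kg/m³

The peak of an instantaneous 1D plume sits at x = vt; there the Gaussian factor is 1 and C_max = M/(n_e·A·√(4πDt)), where n_e·A is the pore area the mass is dissolved in.
√(4πDt) = √(4π × 1.10 × 44.7) = 24.86 m, so C_max = 0.206/(0.43 × 3.57 × 24.86) = 0.00540 kg/m³.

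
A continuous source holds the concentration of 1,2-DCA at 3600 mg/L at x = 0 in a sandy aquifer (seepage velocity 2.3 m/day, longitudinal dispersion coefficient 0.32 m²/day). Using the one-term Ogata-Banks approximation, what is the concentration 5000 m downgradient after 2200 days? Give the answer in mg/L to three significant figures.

3400 mg/L

For a continuous step input, C/C₀ ≈ ½·erfc((x−vt)/(2√(Dt))).
vt = 2.3 × 2200 = 5060 m and 2√(Dt) = 2√(0.32 × 2200) = 53.07 m.
Argument (x−vt)/(2√(Dt)) = (5000 − 5060)/53.07 = -1.131; ½·erfc(-1.131) = 0.9451.
C = 3600 × 0.9451 = 3400 mg/L.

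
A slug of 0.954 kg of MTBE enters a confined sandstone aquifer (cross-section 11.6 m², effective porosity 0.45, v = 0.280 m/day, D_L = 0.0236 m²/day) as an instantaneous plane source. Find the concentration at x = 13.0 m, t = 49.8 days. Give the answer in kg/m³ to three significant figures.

For an instantaneous plane source, C(x,t) = M/(n_e·A·√(4πDt)) · exp(−(x−vt)²/(4Dt)), with n_e·A the pore (flow) area.
Plume center vt = 0.280 × 49.8 = 13.944 m, so the well at 13.0 m is 0.944 m upgradient of the peak.
√(4πDt) = 3.843 m, giving peak height M/(n_e·A·√(4πDt)) = 0.954/(0.45 × 11.6 × 3.843) = 0.04756 kg/m³.
(x−vt)²/(4Dt) = (-0.944)²/(4 × 0.0236 × 49.8) = 0.1896; exp(−0.1896) = 0.8273.
C = 0.04756 × 0.8273 = 0.0393 kg/m³.

0.0393 kg/m³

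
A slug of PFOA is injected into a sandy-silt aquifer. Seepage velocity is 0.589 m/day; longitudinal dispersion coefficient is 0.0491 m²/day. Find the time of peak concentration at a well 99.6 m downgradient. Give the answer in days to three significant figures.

169 days

For the 1D instantaneous-source solution, setting ∂C/∂t = 0 at fixed x gives v²t² + 2Dt − x² = 0, so t = (√(D² + v²x²) − D)/v².
√(D² + v²x²) = √(0.0491² + 0.589² × 99.6²) = 58.66; v² = 0.346921.
t = (58.66 − 0.0491)/0.346921 = 169 days (vs. the pure-advection estimate x/v = 169 d).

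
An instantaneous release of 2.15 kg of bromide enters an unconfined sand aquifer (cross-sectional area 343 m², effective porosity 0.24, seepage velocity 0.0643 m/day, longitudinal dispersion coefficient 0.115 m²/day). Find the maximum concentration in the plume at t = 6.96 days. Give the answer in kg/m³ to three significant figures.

0.00824 kg/m³

The peak of an instantaneous 1D plume sits at x = vt; there the Gaussian factor is 1 and C_max = M/(n_e·A·√(4πDt)), where n_e·A is the pore area the mass is dissolved in.
√(4πDt) = √(4π × 0.115 × 6.96) = 3.171 m, so C_max = 2.15/(0.24 × 343 × 3.171) = 0.00824 kg/m³.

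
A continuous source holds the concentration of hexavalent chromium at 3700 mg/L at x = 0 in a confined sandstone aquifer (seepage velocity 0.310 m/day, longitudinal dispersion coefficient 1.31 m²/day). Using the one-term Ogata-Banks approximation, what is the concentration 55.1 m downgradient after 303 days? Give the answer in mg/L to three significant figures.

For a continuous step input, C/C₀ ≈ ½·erfc((x−vt)/(2√(Dt))).
vt = 0.310 × 303 = 93.93 m and 2√(Dt) = 2√(1.31 × 303) = 39.85 m.
Argument (x−vt)/(2√(Dt)) = (55.1 − 93.93)/39.85 = -0.9744; ½·erfc(-0.9744) = 0.9159.
C = 3700 × 0.9159 = 3390 mg/L.

3390 mg/L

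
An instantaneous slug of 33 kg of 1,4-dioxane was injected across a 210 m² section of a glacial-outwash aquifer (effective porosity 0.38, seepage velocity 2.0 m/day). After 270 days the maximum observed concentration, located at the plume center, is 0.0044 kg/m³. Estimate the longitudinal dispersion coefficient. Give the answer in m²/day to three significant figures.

2.60 m²/day

At the plume center C_max = M/(n_e·A·√(4πDt)), so D = M²/(4πt·(n_e·A·C_max)²).
n_e·A·C_max = 0.38 × 210 × 0.0044 = 0.3511 kg/m.
D = 33²/(4π × 270 × 0.3511²) = 2.60 m²/day.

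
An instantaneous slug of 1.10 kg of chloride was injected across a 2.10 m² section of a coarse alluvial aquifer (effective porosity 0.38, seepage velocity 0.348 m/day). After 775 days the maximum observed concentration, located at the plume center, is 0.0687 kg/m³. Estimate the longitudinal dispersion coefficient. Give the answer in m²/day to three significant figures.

0.0413 m²/day

At the plume center C_max = M/(n_e·A·√(4πDt)), so D = M²/(4πt·(n_e·A·C_max)²).
n_e·A·C_max = 0.38 × 2.10 × 0.0687 = 0.05482 kg/m.
D = 1.10²/(4π × 775 × 0.05482²) = 0.0413 m²/day.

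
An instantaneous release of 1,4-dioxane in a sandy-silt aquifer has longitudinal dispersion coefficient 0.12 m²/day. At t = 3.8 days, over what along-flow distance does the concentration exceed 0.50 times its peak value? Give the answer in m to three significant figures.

The plume is Gaussian with σ = √(2Dt) = √(2 × 0.12 × 3.8) = 0.9550 m.
C/C_peak = exp(−Δx²/(2σ²)) = 0.50 ⇒ Δx = σ·√(−2 ln 0.50) = 0.9550 × 1.177 = 1.124 m.
Width = 2Δx = 2.25 m.

2.25 m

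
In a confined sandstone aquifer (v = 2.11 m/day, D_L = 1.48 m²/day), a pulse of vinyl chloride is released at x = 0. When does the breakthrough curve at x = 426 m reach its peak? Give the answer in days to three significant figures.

202 days

For the 1D instantaneous-source solution, setting ∂C/∂t = 0 at fixed x gives v²t² + 2Dt − x² = 0, so t = (√(D² + v²x²) − D)/v².
√(D² + v²x²) = √(1.48² + 2.11² × 426²) = 898.9; v² = 4.4521.
t = (898.9 − 1.48)/4.4521 = 202 days (vs. the pure-advection estimate x/v = 202 d).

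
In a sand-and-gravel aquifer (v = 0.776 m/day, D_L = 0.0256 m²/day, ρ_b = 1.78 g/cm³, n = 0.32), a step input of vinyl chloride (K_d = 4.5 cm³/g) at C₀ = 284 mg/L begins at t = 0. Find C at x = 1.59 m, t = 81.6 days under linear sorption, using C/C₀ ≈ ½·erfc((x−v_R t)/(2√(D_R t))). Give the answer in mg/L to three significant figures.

279 mg/L

Retardation factor R = 1 + ρ_b·K_d/n = 1 + 1.78 × 4.5/0.32 = 26.03.
Sorption retards both mechanisms: v_R = v/R = 0.02981 m/day, D_R = D/R = 0.0009835 m²/day.
v_R·t = 0.02981 × 81.6 = 2.432496 m; 2√(D_R t) = 0.5666 m; argument = (1.59 − 2.432496)/0.5666 = -1.487.
C = C₀ × ½·erfc(-1.487) = 284 × 0.9823 = 279 mg/L.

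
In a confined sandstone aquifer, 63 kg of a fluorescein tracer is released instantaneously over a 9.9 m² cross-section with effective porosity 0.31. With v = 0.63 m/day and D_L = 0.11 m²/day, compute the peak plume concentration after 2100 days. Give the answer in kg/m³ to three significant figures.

0.381 kg/m³

The peak of an instantaneous 1D plume sits at x = vt; there the Gaussian factor is 1 and C_max = M/(n_e·A·√(4πDt)), where n_e·A is the pore area the mass is dissolved in.
√(4πDt) = √(4π × 0.11 × 2100) = 53.88 m, so C_max = 63/(0.31 × 9.9 × 53.88) = 0.381 kg/m³.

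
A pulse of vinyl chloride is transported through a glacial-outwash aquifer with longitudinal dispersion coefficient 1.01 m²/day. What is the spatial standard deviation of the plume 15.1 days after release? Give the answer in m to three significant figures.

Dispersive spreading gives a Gaussian with σ² = 2Dt; advection only shifts the center.
σ = √(2 × 1.01 × 15.1) = 5.52 m.

5.52 m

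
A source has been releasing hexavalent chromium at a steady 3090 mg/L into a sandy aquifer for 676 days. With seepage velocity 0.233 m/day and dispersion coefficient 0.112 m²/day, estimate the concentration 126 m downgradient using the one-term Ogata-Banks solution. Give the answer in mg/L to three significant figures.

3070 mg/L

For a continuous step input, C/C₀ ≈ ½·erfc((x−vt)/(2√(Dt))).
vt = 0.233 × 676 = 157.508 m and 2√(Dt) = 2√(0.112 × 676) = 17.40 m.
Argument (x−vt)/(2√(Dt)) = (126 − 157.508)/17.40 = -1.811; ½·erfc(-1.811) = 0.9948.
C = 3090 × 0.9948 = 3070 mg/L.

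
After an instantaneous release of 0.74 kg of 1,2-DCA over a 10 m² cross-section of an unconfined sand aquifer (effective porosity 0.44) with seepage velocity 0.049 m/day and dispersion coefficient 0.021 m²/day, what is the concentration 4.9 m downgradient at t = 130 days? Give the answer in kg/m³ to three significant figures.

For an instantaneous plane source, C(x,t) = M/(n_e·A·√(4πDt)) · exp(−(x−vt)²/(4Dt)), with n_e·A the pore (flow) area.
Plume center vt = 0.049 × 130 = 6.37 m, so the well at 4.9 m is 1.47 m upgradient of the peak.
√(4πDt) = 5.857 m, giving peak height M/(n_e·A·√(4πDt)) = 0.74/(0.44 × 10 × 5.857) = 0.02871 kg/m³.
(x−vt)²/(4Dt) = (-1.47)²/(4 × 0.021 × 130) = 0.1979; exp(−0.1979) = 0.8205.
C = 0.02871 × 0.8205 = 0.0236 kg/m³.

0.0236 kg/m³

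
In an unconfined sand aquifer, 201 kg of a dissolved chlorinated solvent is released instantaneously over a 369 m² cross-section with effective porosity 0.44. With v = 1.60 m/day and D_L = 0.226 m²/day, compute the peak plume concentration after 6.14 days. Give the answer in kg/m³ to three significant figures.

The peak of an instantaneous 1D plume sits at x = vt; there the Gaussian factor is 1 and C_max = M/(n_e·A·√(4πDt)), where n_e·A is the pore area the mass is dissolved in.
√(4πDt) = √(4π × 0.226 × 6.14) = 4.176 m, so C_max = 201/(0.44 × 369 × 4.176) = 0.296 kg/m³.

0.296 kg/m³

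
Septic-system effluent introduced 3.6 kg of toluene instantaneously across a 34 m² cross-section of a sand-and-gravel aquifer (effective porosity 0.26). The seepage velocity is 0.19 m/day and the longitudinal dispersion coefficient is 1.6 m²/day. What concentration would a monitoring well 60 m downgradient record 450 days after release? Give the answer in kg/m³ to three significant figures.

0.00342 kg/m³

For an instantaneous plane source, C(x,t) = M/(n_e·A·√(4πDt)) · exp(−(x−vt)²/(4Dt)), with n_e·A the pore (flow) area.
Plume center vt = 0.19 × 450 = 85.5 m, so the well at 60 m is 25.5 m upgradient of the peak.
√(4πDt) = 95.12 m, giving peak height M/(n_e·A·√(4πDt)) = 3.6/(0.26 × 34 × 95.12) = 0.004281 kg/m³.
(x−vt)²/(4Dt) = (-25.5)²/(4 × 1.6 × 450) = 0.2258; exp(−0.2258) = 0.7979.
C = 0.004281 × 0.7979 = 0.00342 kg/m³.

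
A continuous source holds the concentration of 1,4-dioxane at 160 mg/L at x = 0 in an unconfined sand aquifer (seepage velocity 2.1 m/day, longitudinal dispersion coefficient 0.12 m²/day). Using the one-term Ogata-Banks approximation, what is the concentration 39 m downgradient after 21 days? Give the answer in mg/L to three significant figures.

158 mg/L

For a continuous step input, C/C₀ ≈ ½·erfc((x−vt)/(2√(Dt))).
vt = 2.1 × 21 = 44.1 m and 2√(Dt) = 2√(0.12 × 21) = 3.175 m.
Argument (x−vt)/(2√(Dt)) = (39 − 44.1)/3.175 = -1.606; ½·erfc(-1.606) = 0.9884.
C = 160 × 0.9884 = 158 mg/L.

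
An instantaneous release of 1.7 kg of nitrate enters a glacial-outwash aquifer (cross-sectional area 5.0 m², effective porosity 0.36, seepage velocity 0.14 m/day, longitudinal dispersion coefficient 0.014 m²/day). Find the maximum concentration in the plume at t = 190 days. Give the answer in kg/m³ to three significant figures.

0.163 kg/m³

The peak of an instantaneous 1D plume sits at x = vt; there the Gaussian factor is 1 and C_max = M/(n_e·A·√(4πDt)), where n_e·A is the pore area the mass is dissolved in.
√(4πDt) = √(4π × 0.014 × 190) = 5.782 m, so C_max = 1.7/(0.36 × 5.0 × 5.782) = 0.163 kg/m³.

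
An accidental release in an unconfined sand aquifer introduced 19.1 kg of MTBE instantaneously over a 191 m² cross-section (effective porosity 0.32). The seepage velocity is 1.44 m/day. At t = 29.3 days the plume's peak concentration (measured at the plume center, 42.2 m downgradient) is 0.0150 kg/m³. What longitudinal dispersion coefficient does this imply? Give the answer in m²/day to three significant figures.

At the plume center C_max = M/(n_e·A·√(4πDt)), so D = M²/(4πt·(n_e·A·C_max)²).
n_e·A·C_max = 0.32 × 191 × 0.0150 = 0.9168 kg/m.
D = 19.1²/(4π × 29.3 × 0.9168²) = 1.18 m²/day.

1.18 m²/day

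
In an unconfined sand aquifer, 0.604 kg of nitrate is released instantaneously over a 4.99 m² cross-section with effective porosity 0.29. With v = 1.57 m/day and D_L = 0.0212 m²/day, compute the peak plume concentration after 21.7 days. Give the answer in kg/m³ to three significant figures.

The peak of an instantaneous 1D plume sits at x = vt; there the Gaussian factor is 1 and C_max = M/(n_e·A·√(4πDt)), where n_e·A is the pore area the mass is dissolved in.
√(4πDt) = √(4π × 0.0212 × 21.7) = 2.404 m, so C_max = 0.604/(0.29 × 4.99 × 2.404) = 0.174 kg/m³.

0.174 kg/m³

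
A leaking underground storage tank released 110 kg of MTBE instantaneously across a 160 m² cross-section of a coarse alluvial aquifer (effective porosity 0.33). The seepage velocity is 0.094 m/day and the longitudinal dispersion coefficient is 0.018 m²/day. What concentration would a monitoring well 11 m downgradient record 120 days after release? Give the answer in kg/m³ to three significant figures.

For an instantaneous plane source, C(x,t) = M/(n_e·A·√(4πDt)) · exp(−(x−vt)²/(4Dt)), with n_e·A the pore (flow) area.
Plume center vt = 0.094 × 120 = 11.28 m, so the well at 11 m is 0.28 m upgradient of the peak.
√(4πDt) = 5.210 m, giving peak height M/(n_e·A·√(4πDt)) = 110/(0.33 × 160 × 5.210) = 0.3999 kg/m³.
(x−vt)²/(4Dt) = (-0.28)²/(4 × 0.018 × 120) = 0.009074; exp(−0.009074) = 0.9910.
C = 0.3999 × 0.9910 = 0.396 kg/m³.

0.396 kg/m³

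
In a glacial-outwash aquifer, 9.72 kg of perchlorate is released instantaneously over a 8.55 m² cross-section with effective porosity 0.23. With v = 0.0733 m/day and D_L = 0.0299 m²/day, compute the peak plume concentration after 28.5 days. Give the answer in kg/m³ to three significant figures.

The peak of an instantaneous 1D plume sits at x = vt; there the Gaussian factor is 1 and C_max = M/(n_e·A·√(4πDt)), where n_e·A is the pore area the mass is dissolved in.
√(4πDt) = √(4π × 0.0299 × 28.5) = 3.272 m, so C_max = 9.72/(0.23 × 8.55 × 3.272) = 1.51 kg/m³.

1.51 kg/m³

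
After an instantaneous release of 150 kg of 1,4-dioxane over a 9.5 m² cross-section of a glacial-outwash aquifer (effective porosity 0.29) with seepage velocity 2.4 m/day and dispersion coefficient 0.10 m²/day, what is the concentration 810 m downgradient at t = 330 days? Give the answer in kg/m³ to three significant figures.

For an instantaneous plane source, C(x,t) = M/(n_e·A·√(4πDt)) · exp(−(x−vt)²/(4Dt)), with n_e·A the pore (flow) area.
Plume center vt = 2.4 × 330 = 792 m, so the well at 810 m is 18 m downgradient of the peak.
√(4πDt) = 20.36 m, giving peak height M/(n_e·A·√(4πDt)) = 150/(0.29 × 9.5 × 20.36) = 2.674 kg/m³.
(x−vt)²/(4Dt) = (18)²/(4 × 0.10 × 330) = 2.455; exp(−2.455) = 0.08586.
C = 2.674 × 0.08586 = 0.230 kg/m³.

0.230 kg/m³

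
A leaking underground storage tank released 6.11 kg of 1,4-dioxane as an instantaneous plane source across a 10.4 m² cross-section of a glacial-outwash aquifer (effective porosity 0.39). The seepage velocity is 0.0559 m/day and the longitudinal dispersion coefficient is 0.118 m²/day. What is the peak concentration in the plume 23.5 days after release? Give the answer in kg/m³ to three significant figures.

The peak of an instantaneous 1D plume sits at x = vt; there the Gaussian factor is 1 and C_max = M/(n_e·A·√(4πDt)), where n_e·A is the pore area the mass is dissolved in.
√(4πDt) = √(4π × 0.118 × 23.5) = 5.903 m, so C_max = 6.11/(0.39 × 10.4 × 5.903) = 0.255 kg/m³.

0.255 kg/m³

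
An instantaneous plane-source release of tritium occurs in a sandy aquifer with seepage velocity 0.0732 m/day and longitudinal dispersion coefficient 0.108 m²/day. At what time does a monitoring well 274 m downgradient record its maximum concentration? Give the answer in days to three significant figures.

3720 days

For the 1D instantaneous-source solution, setting ∂C/∂t = 0 at fixed x gives v²t² + 2Dt − x² = 0, so t = (√(D² + v²x²) − D)/v².
√(D² + v²x²) = √(0.108² + 0.0732² × 274²) = 20.06; v² = 0.00535824.
t = (20.06 − 0.108)/0.00535824 = 3720 days (vs. the pure-advection estimate x/v = 3740 d).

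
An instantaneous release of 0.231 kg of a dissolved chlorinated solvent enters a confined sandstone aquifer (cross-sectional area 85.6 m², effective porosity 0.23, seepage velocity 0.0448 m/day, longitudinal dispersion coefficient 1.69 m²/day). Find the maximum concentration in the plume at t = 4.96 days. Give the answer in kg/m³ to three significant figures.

0.00114 kg/m³

The peak of an instantaneous 1D plume sits at x = vt; there the Gaussian factor is 1 and C_max = M/(n_e·A·√(4πDt)), where n_e·A is the pore area the mass is dissolved in.
√(4πDt) = √(4π × 1.69 × 4.96) = 10.26 m, so C_max = 0.231/(0.23 × 85.6 × 10.26) = 0.00114 kg/m³.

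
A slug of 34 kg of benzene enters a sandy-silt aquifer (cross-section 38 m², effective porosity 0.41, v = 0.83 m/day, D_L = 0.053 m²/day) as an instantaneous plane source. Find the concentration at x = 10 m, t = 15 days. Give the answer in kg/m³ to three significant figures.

0.105 kg/m³

For an instantaneous plane source, C(x,t) = M/(n_e·A·√(4πDt)) · exp(−(x−vt)²/(4Dt)), with n_e·A the pore (flow) area.
Plume center vt = 0.83 × 15 = 12.45 m, so the well at 10 m is 2.45 m upgradient of the peak.
√(4πDt) = 3.161 m, giving peak height M/(n_e·A·√(4πDt)) = 34/(0.41 × 38 × 3.161) = 0.6904 kg/m³.
(x−vt)²/(4Dt) = (-2.45)²/(4 × 0.053 × 15) = 1.888; exp(−1.888) = 0.1514.
C = 0.6904 × 0.1514 = 0.105 kg/m³.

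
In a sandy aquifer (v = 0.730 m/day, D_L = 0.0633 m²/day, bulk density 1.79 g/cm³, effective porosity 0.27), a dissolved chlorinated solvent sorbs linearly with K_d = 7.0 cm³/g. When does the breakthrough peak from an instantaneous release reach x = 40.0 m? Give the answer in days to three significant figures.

2590 days

Retardation factor R = 1 + ρ_b·K_d/n = 1 + 1.79 × 7.0/0.27 = 47.41.
Sorption retards both mechanisms: v_R = v/R = 0.01540 m/day, D_R = D/R = 0.001335 m²/day.
Peak time from v_R²t² + 2D_R t − x² = 0: t = (√(D_R² + v_R²x²) − D_R)/v_R².
√(D_R² + v_R²x²) = √(0.001335² + 0.01540² × 40.0²) = 0.6160; v_R² = 0.0002372.
t = (0.6160 − 0.001335)/0.0002372 = 2590 days.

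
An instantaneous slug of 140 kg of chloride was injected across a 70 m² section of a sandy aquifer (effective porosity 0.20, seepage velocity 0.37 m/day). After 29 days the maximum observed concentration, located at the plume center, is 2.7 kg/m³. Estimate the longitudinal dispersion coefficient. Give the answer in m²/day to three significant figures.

At the plume center C_max = M/(n_e·A·√(4πDt)), so D = M²/(4πt·(n_e·A·C_max)²).
n_e·A·C_max = 0.20 × 70 × 2.7 = 37.80 kg/m.
D = 140²/(4π × 29 × 37.80²) = 0.0376 m²/day.

0.0376 m²/day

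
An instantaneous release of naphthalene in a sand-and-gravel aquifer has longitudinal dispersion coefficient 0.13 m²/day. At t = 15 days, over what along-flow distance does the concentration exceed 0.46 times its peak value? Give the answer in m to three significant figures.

The plume is Gaussian with σ = √(2Dt) = √(2 × 0.13 × 15) = 1.975 m.
C/C_peak = exp(−Δx²/(2σ²)) = 0.46 ⇒ Δx = σ·√(−2 ln 0.46) = 1.975 × 1.246 = 2.461 m.
Width = 2Δx = 4.92 m.

4.92 m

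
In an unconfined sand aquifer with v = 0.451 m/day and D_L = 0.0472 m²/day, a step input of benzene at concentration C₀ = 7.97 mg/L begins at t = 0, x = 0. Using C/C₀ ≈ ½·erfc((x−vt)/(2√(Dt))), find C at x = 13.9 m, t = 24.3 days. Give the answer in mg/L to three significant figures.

0.208 mg/L

For a continuous step input, C/C₀ ≈ ½·erfc((x−vt)/(2√(Dt))).
vt = 0.451 × 24.3 = 10.9593 m and 2√(Dt) = 2√(0.0472 × 24.3) = 2.142 m.
Argument (x−vt)/(2√(Dt)) = (13.9 − 10.9593)/2.142 = 1.373; ½·erfc(1.373) = 0.02609.
C = 7.97 × 0.02609 = 0.208 mg/L.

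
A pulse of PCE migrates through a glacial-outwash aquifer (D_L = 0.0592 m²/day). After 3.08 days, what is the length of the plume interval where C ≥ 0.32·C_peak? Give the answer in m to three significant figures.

1.82 m

The plume is Gaussian with σ = √(2Dt) = √(2 × 0.0592 × 3.08) = 0.6039 m.
C/C_peak = exp(−Δx²/(2σ²)) = 0.32 ⇒ Δx = σ·√(−2 ln 0.32) = 0.6039 × 1.510 = 0.9119 m.
Width = 2Δx = 1.82 m.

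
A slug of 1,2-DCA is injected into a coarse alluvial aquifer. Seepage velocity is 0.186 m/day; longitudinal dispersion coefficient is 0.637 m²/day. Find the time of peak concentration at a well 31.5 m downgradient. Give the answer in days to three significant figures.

For the 1D instantaneous-source solution, setting ∂C/∂t = 0 at fixed x gives v²t² + 2Dt − x² = 0, so t = (√(D² + v²x²) − D)/v².
√(D² + v²x²) = √(0.637² + 0.186² × 31.5²) = 5.894; v² = 0.034596.
t = (5.894 − 0.637)/0.034596 = 152 days (vs. the pure-advection estimate x/v = 169 d).

152 days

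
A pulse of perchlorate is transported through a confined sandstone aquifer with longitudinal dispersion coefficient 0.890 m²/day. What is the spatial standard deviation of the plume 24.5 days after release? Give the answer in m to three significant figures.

6.60 m

Dispersive spreading gives a Gaussian with σ² = 2Dt; advection only shifts the center.
σ = √(2 × 0.890 × 24.5) = 6.60 m.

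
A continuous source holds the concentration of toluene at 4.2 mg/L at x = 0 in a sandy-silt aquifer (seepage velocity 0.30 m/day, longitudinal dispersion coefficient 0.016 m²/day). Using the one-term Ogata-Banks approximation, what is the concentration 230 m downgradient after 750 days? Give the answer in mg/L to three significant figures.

0.646 mg/L

For a continuous step input, C/C₀ ≈ ½·erfc((x−vt)/(2√(Dt))).
vt = 0.30 × 750 = 225 m and 2√(Dt) = 2√(0.016 × 750) = 6.928 m.
Argument (x−vt)/(2√(Dt)) = (230 − 225)/6.928 = 0.7217; ½·erfc(0.7217) = 0.1537.
C = 4.2 × 0.1537 = 0.646 mg/L.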